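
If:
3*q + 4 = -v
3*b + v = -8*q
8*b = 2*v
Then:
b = -32/11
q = 28/11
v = -128/11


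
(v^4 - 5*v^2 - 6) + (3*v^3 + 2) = v^4 + 3*v^3 - 5*v^2 - 4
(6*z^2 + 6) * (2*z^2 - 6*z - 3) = 12*z^4 - 36*z^3 - 6*z^2 - 36*z - 18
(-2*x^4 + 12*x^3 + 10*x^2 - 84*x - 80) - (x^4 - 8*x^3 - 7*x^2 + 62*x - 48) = -3*x^4 + 20*x^3 + 17*x^2 - 146*x - 32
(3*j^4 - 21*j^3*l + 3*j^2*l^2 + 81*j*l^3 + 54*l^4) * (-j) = -3*j^5 + 21*j^4*l - 3*j^3*l^2 - 81*j^2*l^3 - 54*j*l^4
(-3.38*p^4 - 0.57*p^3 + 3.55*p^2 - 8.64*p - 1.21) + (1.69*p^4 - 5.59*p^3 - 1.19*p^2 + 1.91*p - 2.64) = -1.69*p^4 - 6.16*p^3 + 2.36*p^2 - 6.73*p - 3.85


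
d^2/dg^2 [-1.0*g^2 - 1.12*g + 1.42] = -2.00000000000000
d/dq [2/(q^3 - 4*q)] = 2*(4 - 3*q^2)/(q^2*(q^2 - 4)^2)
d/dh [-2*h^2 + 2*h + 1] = 2 - 4*h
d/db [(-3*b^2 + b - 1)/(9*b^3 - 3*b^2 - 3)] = (b*(9*b - 2)*(3*b^2 - b + 1) + (6*b - 1)*(-3*b^3 + b^2 + 1))/(3*(-3*b^3 + b^2 + 1)^2)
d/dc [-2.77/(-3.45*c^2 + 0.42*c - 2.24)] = (1.1634 - 19.113*c)/(3.45*c^2 - 0.42*c + 2.24)^2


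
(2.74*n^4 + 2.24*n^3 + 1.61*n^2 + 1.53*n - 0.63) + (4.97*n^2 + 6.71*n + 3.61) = 2.74*n^4 + 2.24*n^3 + 6.58*n^2 + 8.24*n + 2.98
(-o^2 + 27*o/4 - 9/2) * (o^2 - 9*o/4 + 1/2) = -o^4 + 9*o^3 - 323*o^2/16 + 27*o/2 - 9/4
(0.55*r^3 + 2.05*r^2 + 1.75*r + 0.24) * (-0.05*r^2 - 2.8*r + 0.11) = -0.0275*r^5 - 1.6425*r^4 - 5.767*r^3 - 4.6865*r^2 - 0.4795*r + 0.0264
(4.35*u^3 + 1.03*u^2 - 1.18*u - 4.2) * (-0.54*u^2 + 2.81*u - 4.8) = -2.349*u^5 + 11.6673*u^4 - 17.3485*u^3 - 5.9918*u^2 - 6.138*u + 20.16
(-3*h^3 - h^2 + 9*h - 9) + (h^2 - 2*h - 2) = -3*h^3 + 7*h - 11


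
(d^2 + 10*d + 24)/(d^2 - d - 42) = (d + 4)/(d - 7)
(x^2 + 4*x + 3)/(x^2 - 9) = (x + 1)/(x - 3)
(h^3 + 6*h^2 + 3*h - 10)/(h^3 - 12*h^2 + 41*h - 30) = (h^2 + 7*h + 10)/(h^2 - 11*h + 30)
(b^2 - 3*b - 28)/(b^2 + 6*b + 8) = (b - 7)/(b + 2)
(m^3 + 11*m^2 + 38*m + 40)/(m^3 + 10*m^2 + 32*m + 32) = (m + 5)/(m + 4)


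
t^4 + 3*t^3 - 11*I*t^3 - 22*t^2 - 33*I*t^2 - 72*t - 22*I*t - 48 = (t + 1)*(t + 2)*(t - 8*I)*(t - 3*I)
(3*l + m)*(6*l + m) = 18*l^2 + 9*l*m + m^2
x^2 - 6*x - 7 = (x - 7)*(x + 1)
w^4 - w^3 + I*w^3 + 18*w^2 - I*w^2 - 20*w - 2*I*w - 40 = (w - 2)*(w + 1)*(w - 4*I)*(w + 5*I)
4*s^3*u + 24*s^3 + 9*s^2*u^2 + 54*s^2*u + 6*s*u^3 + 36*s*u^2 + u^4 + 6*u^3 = (s + u)^2*(4*s + u)*(u + 6)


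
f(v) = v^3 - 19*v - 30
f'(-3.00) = 8.00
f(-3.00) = 0.00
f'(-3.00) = 8.00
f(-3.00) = 0.00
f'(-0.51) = -18.22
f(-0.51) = -20.44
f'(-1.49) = -12.34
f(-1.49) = -5.00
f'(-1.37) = -13.37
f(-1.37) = -6.54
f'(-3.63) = 20.53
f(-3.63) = -8.86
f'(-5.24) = 63.37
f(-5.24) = -74.32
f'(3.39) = 15.48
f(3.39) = -55.45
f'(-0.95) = -16.29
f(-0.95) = -12.81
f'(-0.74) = -17.36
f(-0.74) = -16.35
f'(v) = 3*v^2 - 19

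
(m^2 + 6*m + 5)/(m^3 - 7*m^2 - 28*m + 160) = (m + 1)/(m^2 - 12*m + 32)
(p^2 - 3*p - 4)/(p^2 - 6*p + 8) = (p + 1)/(p - 2)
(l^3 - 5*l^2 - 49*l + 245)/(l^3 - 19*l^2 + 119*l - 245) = (l + 7)/(l - 7)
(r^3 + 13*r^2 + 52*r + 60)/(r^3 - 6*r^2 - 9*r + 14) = (r^2 + 11*r + 30)/(r^2 - 8*r + 7)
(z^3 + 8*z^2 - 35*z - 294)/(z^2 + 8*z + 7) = (z^2 + z - 42)/(z + 1)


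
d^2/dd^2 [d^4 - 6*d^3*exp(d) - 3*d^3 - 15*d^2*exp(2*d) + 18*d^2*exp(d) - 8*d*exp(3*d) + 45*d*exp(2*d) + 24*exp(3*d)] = -6*d^3*exp(d) - 60*d^2*exp(2*d) - 18*d^2*exp(d) + 12*d^2 - 72*d*exp(3*d) + 60*d*exp(2*d) + 36*d*exp(d) - 18*d + 168*exp(3*d) + 150*exp(2*d) + 36*exp(d)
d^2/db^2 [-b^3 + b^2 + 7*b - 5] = 2 - 6*b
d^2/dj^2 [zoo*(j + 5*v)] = 0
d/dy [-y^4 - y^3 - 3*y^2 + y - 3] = -4*y^3 - 3*y^2 - 6*y + 1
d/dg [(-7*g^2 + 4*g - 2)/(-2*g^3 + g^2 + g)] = (-14*g^4 + 16*g^3 - 23*g^2 + 4*g + 2)/(g^2*(4*g^4 - 4*g^3 - 3*g^2 + 2*g + 1))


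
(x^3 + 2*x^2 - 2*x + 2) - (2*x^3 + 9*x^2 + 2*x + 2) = -x^3 - 7*x^2 - 4*x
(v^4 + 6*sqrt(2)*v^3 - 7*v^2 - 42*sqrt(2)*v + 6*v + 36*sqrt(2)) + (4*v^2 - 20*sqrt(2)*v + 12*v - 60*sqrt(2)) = v^4 + 6*sqrt(2)*v^3 - 3*v^2 - 62*sqrt(2)*v + 18*v - 24*sqrt(2)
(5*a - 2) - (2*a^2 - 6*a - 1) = -2*a^2 + 11*a - 1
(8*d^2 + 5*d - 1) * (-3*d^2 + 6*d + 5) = -24*d^4 + 33*d^3 + 73*d^2 + 19*d - 5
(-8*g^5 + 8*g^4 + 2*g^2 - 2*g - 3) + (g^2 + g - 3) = -8*g^5 + 8*g^4 + 3*g^2 - g - 6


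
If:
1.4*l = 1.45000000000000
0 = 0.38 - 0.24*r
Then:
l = 1.04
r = 1.58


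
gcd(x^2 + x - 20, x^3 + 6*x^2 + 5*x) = x + 5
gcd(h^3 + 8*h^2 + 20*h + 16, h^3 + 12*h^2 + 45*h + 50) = h + 2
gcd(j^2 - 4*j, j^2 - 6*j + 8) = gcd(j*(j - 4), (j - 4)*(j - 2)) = j - 4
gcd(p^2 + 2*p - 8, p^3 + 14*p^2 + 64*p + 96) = p + 4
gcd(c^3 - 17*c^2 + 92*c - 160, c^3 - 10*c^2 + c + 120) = c^2 - 13*c + 40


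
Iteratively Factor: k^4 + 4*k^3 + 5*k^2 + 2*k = (k + 2)*(k^3 + 2*k^2 + k) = k*(k + 2)*(k^2 + 2*k + 1) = k*(k + 1)*(k + 2)*(k + 1)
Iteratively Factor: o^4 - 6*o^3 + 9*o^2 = (o)*(o^3 - 6*o^2 + 9*o) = o*(o - 3)*(o^2 - 3*o) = o^2*(o - 3)*(o - 3)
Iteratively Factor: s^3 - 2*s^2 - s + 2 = (s - 1)*(s^2 - s - 2) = (s - 1)*(s + 1)*(s - 2)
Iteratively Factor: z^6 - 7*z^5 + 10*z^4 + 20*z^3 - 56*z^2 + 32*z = (z - 4)*(z^5 - 3*z^4 - 2*z^3 + 12*z^2 - 8*z) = (z - 4)*(z - 1)*(z^4 - 2*z^3 - 4*z^2 + 8*z) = (z - 4)*(z - 2)*(z - 1)*(z^3 - 4*z) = z*(z - 4)*(z - 2)*(z - 1)*(z^2 - 4) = z*(z - 4)*(z - 2)^2*(z - 1)*(z + 2)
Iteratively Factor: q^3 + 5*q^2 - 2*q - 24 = (q + 3)*(q^2 + 2*q - 8) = (q - 2)*(q + 3)*(q + 4)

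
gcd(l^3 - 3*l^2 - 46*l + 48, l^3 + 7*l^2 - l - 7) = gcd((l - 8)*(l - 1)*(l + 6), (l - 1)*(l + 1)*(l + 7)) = l - 1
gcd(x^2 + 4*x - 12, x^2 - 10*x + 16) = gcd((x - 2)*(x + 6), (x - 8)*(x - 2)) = x - 2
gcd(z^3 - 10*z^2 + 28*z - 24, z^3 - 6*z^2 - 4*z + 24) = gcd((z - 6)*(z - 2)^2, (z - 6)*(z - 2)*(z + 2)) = z^2 - 8*z + 12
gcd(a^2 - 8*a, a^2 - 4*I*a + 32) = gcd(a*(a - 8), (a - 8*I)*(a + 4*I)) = 1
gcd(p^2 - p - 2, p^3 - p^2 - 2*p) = p^2 - p - 2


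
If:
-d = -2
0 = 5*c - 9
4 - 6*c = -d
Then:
No Solution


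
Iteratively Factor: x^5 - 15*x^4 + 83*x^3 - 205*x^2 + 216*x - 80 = (x - 4)*(x^4 - 11*x^3 + 39*x^2 - 49*x + 20) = (x - 4)*(x - 1)*(x^3 - 10*x^2 + 29*x - 20) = (x - 5)*(x - 4)*(x - 1)*(x^2 - 5*x + 4) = (x - 5)*(x - 4)^2*(x - 1)*(x - 1)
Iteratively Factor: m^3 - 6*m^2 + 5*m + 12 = (m - 3)*(m^2 - 3*m - 4) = (m - 3)*(m + 1)*(m - 4)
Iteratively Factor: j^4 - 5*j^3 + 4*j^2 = (j)*(j^3 - 5*j^2 + 4*j) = j*(j - 1)*(j^2 - 4*j) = j^2*(j - 1)*(j - 4)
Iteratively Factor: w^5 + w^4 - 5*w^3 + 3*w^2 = (w - 1)*(w^4 + 2*w^3 - 3*w^2) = w*(w - 1)*(w^3 + 2*w^2 - 3*w) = w*(w - 1)^2*(w^2 + 3*w) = w*(w - 1)^2*(w + 3)*(w)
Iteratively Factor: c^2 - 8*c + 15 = (c - 3)*(c - 5)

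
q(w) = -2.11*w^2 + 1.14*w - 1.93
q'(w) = 1.14 - 4.22*w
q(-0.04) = -1.98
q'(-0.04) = 1.31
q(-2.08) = -13.43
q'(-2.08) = 9.92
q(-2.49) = -17.85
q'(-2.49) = 11.65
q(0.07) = -1.86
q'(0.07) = 0.84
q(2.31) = -10.56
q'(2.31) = -8.61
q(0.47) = -1.86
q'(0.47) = -0.84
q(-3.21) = -27.33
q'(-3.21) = 14.69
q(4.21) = -34.53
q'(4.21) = -16.63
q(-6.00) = -84.73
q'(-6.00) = 26.46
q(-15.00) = -493.78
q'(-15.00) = 64.44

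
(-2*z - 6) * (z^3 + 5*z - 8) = -2*z^4 - 6*z^3 - 10*z^2 - 14*z + 48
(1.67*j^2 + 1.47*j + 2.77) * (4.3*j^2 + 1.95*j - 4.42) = 7.181*j^4 + 9.5775*j^3 + 7.3961*j^2 - 1.0959*j - 12.2434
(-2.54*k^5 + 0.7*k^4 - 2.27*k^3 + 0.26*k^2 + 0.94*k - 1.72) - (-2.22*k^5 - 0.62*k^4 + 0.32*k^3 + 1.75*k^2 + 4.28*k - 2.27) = -0.32*k^5 + 1.32*k^4 - 2.59*k^3 - 1.49*k^2 - 3.34*k + 0.55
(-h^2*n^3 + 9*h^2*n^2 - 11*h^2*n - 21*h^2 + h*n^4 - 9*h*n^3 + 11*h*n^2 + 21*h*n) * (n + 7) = -h^2*n^4 + 2*h^2*n^3 + 52*h^2*n^2 - 98*h^2*n - 147*h^2 + h*n^5 - 2*h*n^4 - 52*h*n^3 + 98*h*n^2 + 147*h*n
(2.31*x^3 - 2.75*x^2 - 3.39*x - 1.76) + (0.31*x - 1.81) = 2.31*x^3 - 2.75*x^2 - 3.08*x - 3.57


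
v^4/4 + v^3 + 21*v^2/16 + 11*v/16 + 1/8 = (v/4 + 1/2)*(v + 1/2)^2*(v + 1)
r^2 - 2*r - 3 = (r - 3)*(r + 1)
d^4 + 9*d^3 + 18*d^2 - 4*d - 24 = (d - 1)*(d + 2)^2*(d + 6)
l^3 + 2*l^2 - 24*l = l*(l - 4)*(l + 6)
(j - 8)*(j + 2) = j^2 - 6*j - 16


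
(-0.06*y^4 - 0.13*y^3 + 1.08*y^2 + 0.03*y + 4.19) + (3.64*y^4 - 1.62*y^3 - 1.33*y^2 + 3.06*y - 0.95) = 3.58*y^4 - 1.75*y^3 - 0.25*y^2 + 3.09*y + 3.24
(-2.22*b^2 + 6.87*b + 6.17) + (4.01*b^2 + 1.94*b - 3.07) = 1.79*b^2 + 8.81*b + 3.1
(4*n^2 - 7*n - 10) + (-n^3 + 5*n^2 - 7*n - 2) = -n^3 + 9*n^2 - 14*n - 12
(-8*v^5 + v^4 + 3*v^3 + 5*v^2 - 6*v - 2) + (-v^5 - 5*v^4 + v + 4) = -9*v^5 - 4*v^4 + 3*v^3 + 5*v^2 - 5*v + 2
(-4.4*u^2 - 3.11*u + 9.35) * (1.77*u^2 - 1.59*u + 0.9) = -7.788*u^4 + 1.4913*u^3 + 17.5344*u^2 - 17.6655*u + 8.415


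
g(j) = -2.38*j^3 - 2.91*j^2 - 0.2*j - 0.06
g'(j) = -7.14*j^2 - 5.82*j - 0.2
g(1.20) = -8.60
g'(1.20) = -17.47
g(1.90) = -27.27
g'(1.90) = -37.03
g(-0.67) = -0.52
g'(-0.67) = 0.49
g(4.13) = -218.18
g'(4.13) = -146.02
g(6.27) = -702.37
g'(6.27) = -317.39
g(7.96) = -1386.41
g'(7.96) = -498.93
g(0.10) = -0.11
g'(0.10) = -0.85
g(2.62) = -63.36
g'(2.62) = -64.46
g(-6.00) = 410.46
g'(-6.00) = -222.32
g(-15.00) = 7380.69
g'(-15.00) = -1519.40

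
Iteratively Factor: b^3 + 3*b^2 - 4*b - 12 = (b + 2)*(b^2 + b - 6) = (b + 2)*(b + 3)*(b - 2)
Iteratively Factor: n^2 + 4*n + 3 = (n + 3)*(n + 1)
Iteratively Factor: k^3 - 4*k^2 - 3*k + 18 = (k + 2)*(k^2 - 6*k + 9) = (k - 3)*(k + 2)*(k - 3)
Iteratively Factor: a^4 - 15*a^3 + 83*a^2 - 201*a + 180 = (a - 3)*(a^3 - 12*a^2 + 47*a - 60) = (a - 4)*(a - 3)*(a^2 - 8*a + 15) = (a - 4)*(a - 3)^2*(a - 5)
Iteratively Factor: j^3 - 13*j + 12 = (j - 1)*(j^2 + j - 12) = (j - 1)*(j + 4)*(j - 3)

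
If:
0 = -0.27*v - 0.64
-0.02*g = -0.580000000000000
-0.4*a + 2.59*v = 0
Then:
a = -15.35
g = 29.00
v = -2.37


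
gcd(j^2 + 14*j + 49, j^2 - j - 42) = 1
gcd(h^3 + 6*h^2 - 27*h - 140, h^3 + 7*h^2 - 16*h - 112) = h^2 + 11*h + 28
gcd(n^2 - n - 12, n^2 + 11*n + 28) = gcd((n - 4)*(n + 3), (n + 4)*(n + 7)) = 1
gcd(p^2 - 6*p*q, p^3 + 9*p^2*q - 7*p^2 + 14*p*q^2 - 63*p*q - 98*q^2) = 1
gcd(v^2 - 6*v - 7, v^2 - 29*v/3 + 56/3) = v - 7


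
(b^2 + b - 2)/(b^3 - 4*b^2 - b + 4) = (b + 2)/(b^2 - 3*b - 4)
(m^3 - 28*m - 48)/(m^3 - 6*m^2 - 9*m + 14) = (m^2 - 2*m - 24)/(m^2 - 8*m + 7)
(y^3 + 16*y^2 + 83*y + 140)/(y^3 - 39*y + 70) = (y^2 + 9*y + 20)/(y^2 - 7*y + 10)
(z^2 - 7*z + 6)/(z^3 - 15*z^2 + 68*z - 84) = (z - 1)/(z^2 - 9*z + 14)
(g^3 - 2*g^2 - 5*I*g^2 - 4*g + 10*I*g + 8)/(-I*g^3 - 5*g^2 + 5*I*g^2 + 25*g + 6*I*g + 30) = (I*g^3 + g^2*(5 - 2*I) - 2*g*(5 + 2*I) + 8*I)/(g^3 - 5*g^2*(1 + I) + g*(-6 + 25*I) + 30*I)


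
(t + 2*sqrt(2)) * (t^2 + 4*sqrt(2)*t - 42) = t^3 + 6*sqrt(2)*t^2 - 26*t - 84*sqrt(2)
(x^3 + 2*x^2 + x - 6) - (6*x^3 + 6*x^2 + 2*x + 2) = -5*x^3 - 4*x^2 - x - 8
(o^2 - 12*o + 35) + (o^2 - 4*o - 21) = 2*o^2 - 16*o + 14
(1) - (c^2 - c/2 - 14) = -c^2 + c/2 + 15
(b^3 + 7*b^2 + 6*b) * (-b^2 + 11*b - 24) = -b^5 + 4*b^4 + 47*b^3 - 102*b^2 - 144*b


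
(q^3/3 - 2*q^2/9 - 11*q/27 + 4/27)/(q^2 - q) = (9*q^3 - 6*q^2 - 11*q + 4)/(27*q*(q - 1))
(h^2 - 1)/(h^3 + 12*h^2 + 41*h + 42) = (h^2 - 1)/(h^3 + 12*h^2 + 41*h + 42)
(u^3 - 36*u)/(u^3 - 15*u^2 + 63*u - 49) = u*(u^2 - 36)/(u^3 - 15*u^2 + 63*u - 49)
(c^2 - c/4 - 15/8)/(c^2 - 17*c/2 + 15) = (8*c^2 - 2*c - 15)/(4*(2*c^2 - 17*c + 30))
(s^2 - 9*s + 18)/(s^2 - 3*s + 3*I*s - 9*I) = (s - 6)/(s + 3*I)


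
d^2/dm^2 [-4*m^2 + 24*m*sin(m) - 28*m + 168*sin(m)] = -24*m*sin(m) - 168*sin(m) + 48*cos(m) - 8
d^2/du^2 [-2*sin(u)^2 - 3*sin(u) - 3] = 3*sin(u) - 4*cos(2*u)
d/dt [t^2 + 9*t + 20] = 2*t + 9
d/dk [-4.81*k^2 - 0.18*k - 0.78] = -9.62*k - 0.18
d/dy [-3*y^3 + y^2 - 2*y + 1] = -9*y^2 + 2*y - 2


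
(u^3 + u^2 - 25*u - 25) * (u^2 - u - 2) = u^5 - 28*u^3 - 2*u^2 + 75*u + 50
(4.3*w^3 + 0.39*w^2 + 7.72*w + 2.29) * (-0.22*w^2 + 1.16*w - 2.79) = -0.946*w^5 + 4.9022*w^4 - 13.243*w^3 + 7.3633*w^2 - 18.8824*w - 6.3891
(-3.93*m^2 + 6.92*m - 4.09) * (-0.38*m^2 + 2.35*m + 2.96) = 1.4934*m^4 - 11.8651*m^3 + 6.1834*m^2 + 10.8717*m - 12.1064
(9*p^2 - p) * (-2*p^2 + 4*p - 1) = -18*p^4 + 38*p^3 - 13*p^2 + p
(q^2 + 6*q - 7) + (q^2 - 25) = 2*q^2 + 6*q - 32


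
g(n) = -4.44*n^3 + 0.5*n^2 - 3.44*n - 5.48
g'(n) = -13.32*n^2 + 1.0*n - 3.44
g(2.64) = -92.77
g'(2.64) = -93.64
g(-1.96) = 36.61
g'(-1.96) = -56.57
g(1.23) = -17.22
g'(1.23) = -22.36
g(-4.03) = 307.11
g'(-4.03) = -223.80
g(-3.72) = 242.80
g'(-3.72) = -191.49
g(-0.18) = -4.82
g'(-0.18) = -4.05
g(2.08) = -50.43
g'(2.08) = -58.99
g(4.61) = -445.71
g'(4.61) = -281.91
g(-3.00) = 129.22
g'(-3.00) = -126.32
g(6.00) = -967.16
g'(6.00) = -476.96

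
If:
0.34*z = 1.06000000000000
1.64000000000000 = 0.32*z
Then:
No Solution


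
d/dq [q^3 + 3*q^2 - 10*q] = 3*q^2 + 6*q - 10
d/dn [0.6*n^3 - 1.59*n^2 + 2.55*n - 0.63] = 1.8*n^2 - 3.18*n + 2.55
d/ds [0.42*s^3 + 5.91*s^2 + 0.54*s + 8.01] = 1.26*s^2 + 11.82*s + 0.54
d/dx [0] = 0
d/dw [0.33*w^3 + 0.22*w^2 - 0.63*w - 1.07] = 0.99*w^2 + 0.44*w - 0.63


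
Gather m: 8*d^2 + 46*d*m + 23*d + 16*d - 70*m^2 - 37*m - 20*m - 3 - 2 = 8*d^2 + 39*d - 70*m^2 + m*(46*d - 57) - 5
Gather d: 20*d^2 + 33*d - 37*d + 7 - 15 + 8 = 20*d^2 - 4*d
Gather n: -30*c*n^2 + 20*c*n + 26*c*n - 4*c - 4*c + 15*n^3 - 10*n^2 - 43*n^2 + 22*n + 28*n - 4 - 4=-8*c + 15*n^3 + n^2*(-30*c - 53) + n*(46*c + 50) - 8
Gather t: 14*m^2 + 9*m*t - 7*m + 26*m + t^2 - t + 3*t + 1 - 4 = 14*m^2 + 19*m + t^2 + t*(9*m + 2) - 3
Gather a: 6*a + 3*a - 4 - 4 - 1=9*a - 9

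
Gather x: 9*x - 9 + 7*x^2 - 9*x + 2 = 7*x^2 - 7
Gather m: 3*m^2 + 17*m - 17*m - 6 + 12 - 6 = 3*m^2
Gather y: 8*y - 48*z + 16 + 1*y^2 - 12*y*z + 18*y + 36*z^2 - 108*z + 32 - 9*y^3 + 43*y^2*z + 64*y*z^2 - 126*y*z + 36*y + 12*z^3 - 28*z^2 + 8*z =-9*y^3 + y^2*(43*z + 1) + y*(64*z^2 - 138*z + 62) + 12*z^3 + 8*z^2 - 148*z + 48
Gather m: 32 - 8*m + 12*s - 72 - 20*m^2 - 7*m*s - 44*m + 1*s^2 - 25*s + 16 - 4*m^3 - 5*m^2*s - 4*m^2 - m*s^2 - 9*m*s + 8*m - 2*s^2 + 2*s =-4*m^3 + m^2*(-5*s - 24) + m*(-s^2 - 16*s - 44) - s^2 - 11*s - 24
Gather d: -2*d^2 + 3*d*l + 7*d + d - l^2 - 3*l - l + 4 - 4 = -2*d^2 + d*(3*l + 8) - l^2 - 4*l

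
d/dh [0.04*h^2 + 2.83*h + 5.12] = 0.08*h + 2.83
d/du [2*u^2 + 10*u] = 4*u + 10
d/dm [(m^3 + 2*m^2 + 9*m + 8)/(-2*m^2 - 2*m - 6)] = (-m^4/2 - m^3 - m^2 + 2*m - 19/2)/(m^4 + 2*m^3 + 7*m^2 + 6*m + 9)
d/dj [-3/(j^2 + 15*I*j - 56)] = 3*(2*j + 15*I)/(j^2 + 15*I*j - 56)^2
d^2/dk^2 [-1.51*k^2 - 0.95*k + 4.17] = -3.02000000000000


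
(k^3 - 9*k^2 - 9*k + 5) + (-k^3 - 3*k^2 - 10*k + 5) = -12*k^2 - 19*k + 10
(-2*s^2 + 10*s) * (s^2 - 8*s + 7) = -2*s^4 + 26*s^3 - 94*s^2 + 70*s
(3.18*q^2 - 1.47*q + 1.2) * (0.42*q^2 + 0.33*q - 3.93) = 1.3356*q^4 + 0.432*q^3 - 12.4785*q^2 + 6.1731*q - 4.716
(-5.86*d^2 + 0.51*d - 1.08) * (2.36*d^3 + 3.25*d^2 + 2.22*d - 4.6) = -13.8296*d^5 - 17.8414*d^4 - 13.9005*d^3 + 24.5782*d^2 - 4.7436*d + 4.968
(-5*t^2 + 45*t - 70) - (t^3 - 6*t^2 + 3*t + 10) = -t^3 + t^2 + 42*t - 80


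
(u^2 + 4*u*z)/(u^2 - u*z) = (u + 4*z)/(u - z)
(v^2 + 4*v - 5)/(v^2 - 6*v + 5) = (v + 5)/(v - 5)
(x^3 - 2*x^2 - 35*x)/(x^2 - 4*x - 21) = x*(x + 5)/(x + 3)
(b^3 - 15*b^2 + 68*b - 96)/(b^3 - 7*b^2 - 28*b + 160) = (b - 3)/(b + 5)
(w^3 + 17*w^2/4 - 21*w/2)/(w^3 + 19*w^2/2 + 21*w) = (4*w - 7)/(2*(2*w + 7))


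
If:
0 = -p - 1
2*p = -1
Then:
No Solution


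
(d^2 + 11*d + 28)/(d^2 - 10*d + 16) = (d^2 + 11*d + 28)/(d^2 - 10*d + 16)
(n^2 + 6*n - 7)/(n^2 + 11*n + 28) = (n - 1)/(n + 4)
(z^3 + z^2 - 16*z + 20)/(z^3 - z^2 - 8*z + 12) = (z + 5)/(z + 3)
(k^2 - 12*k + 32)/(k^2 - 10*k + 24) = (k - 8)/(k - 6)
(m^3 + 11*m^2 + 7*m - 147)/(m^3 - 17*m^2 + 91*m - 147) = (m^2 + 14*m + 49)/(m^2 - 14*m + 49)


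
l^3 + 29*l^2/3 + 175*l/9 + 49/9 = (l + 1/3)*(l + 7/3)*(l + 7)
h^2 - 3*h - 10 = (h - 5)*(h + 2)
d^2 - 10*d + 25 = (d - 5)^2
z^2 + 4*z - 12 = (z - 2)*(z + 6)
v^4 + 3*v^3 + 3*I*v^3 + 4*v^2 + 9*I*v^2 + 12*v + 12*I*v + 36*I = (v + 3)*(v - 2*I)*(v + 2*I)*(v + 3*I)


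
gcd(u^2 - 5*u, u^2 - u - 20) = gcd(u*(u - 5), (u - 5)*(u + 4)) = u - 5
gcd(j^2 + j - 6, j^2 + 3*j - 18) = 1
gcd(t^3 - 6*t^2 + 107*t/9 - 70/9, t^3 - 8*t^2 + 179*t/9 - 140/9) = t^2 - 4*t + 35/9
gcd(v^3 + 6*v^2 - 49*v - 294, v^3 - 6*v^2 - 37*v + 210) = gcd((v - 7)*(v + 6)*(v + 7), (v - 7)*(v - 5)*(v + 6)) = v^2 - v - 42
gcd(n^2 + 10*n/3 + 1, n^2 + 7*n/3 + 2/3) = n + 1/3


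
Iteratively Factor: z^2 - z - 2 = (z + 1)*(z - 2)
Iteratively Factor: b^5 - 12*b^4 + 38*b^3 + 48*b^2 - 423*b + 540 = (b - 5)*(b^4 - 7*b^3 + 3*b^2 + 63*b - 108) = (b - 5)*(b - 3)*(b^3 - 4*b^2 - 9*b + 36) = (b - 5)*(b - 4)*(b - 3)*(b^2 - 9) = (b - 5)*(b - 4)*(b - 3)^2*(b + 3)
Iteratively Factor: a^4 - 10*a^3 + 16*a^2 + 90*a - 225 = (a - 3)*(a^3 - 7*a^2 - 5*a + 75) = (a - 5)*(a - 3)*(a^2 - 2*a - 15) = (a - 5)*(a - 3)*(a + 3)*(a - 5)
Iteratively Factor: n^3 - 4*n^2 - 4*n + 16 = (n - 4)*(n^2 - 4) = (n - 4)*(n - 2)*(n + 2)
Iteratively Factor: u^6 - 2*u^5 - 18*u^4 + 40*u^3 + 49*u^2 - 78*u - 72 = (u - 2)*(u^5 - 18*u^3 + 4*u^2 + 57*u + 36) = (u - 2)*(u + 4)*(u^4 - 4*u^3 - 2*u^2 + 12*u + 9) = (u - 3)*(u - 2)*(u + 4)*(u^3 - u^2 - 5*u - 3) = (u - 3)^2*(u - 2)*(u + 4)*(u^2 + 2*u + 1) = (u - 3)^2*(u - 2)*(u + 1)*(u + 4)*(u + 1)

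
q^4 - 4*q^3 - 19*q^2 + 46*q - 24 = (q - 6)*(q - 1)^2*(q + 4)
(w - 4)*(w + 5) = w^2 + w - 20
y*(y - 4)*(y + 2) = y^3 - 2*y^2 - 8*y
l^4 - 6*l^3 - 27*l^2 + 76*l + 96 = (l - 8)*(l - 3)*(l + 1)*(l + 4)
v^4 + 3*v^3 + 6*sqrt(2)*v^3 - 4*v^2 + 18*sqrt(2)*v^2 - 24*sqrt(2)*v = v*(v - 1)*(v + 4)*(v + 6*sqrt(2))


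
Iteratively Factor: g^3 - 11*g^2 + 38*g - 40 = (g - 4)*(g^2 - 7*g + 10) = (g - 4)*(g - 2)*(g - 5)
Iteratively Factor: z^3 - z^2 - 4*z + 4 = (z + 2)*(z^2 - 3*z + 2) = (z - 2)*(z + 2)*(z - 1)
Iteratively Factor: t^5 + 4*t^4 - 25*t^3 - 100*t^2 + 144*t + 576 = (t - 3)*(t^4 + 7*t^3 - 4*t^2 - 112*t - 192) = (t - 3)*(t + 3)*(t^3 + 4*t^2 - 16*t - 64) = (t - 3)*(t + 3)*(t + 4)*(t^2 - 16) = (t - 3)*(t + 3)*(t + 4)^2*(t - 4)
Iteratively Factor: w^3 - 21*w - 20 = (w + 4)*(w^2 - 4*w - 5) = (w + 1)*(w + 4)*(w - 5)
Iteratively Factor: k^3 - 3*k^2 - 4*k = (k + 1)*(k^2 - 4*k) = k*(k + 1)*(k - 4)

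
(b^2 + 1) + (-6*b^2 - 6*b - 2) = -5*b^2 - 6*b - 1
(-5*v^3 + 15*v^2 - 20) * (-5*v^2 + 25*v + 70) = 25*v^5 - 200*v^4 + 25*v^3 + 1150*v^2 - 500*v - 1400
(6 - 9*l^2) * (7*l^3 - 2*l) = -63*l^5 + 60*l^3 - 12*l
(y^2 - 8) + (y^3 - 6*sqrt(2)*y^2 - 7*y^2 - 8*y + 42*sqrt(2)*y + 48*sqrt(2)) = y^3 - 6*sqrt(2)*y^2 - 6*y^2 - 8*y + 42*sqrt(2)*y - 8 + 48*sqrt(2)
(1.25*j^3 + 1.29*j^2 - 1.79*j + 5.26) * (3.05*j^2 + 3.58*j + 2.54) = 3.8125*j^5 + 8.4095*j^4 + 2.3337*j^3 + 12.9114*j^2 + 14.2842*j + 13.3604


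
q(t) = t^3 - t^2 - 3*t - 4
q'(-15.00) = 702.00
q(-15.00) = -3559.00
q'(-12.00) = 453.00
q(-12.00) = -1840.00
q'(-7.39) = 175.62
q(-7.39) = -440.03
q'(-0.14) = -2.66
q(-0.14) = -3.60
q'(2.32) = 8.51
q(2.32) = -3.86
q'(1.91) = 4.12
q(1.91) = -6.41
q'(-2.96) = 29.20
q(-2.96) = -29.82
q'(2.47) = 10.36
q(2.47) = -2.44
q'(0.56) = -3.18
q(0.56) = -5.82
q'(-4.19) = 58.05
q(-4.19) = -82.55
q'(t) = 3*t^2 - 2*t - 3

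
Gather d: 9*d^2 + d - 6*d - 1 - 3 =9*d^2 - 5*d - 4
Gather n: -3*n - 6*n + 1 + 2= 3 - 9*n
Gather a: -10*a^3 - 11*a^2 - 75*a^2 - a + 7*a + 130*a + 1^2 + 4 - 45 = -10*a^3 - 86*a^2 + 136*a - 40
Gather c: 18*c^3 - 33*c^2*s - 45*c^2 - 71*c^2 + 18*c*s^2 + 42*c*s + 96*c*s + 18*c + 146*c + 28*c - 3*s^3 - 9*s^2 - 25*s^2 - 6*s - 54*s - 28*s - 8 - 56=18*c^3 + c^2*(-33*s - 116) + c*(18*s^2 + 138*s + 192) - 3*s^3 - 34*s^2 - 88*s - 64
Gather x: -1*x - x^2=-x^2 - x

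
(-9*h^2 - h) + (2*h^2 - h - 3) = -7*h^2 - 2*h - 3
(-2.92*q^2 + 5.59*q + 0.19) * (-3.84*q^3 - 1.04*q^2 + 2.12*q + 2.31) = 11.2128*q^5 - 18.4288*q^4 - 12.7336*q^3 + 4.908*q^2 + 13.3157*q + 0.4389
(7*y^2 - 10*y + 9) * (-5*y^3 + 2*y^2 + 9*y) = -35*y^5 + 64*y^4 - 2*y^3 - 72*y^2 + 81*y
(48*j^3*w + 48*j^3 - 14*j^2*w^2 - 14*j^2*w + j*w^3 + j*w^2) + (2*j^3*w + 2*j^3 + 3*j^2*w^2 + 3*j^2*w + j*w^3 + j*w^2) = 50*j^3*w + 50*j^3 - 11*j^2*w^2 - 11*j^2*w + 2*j*w^3 + 2*j*w^2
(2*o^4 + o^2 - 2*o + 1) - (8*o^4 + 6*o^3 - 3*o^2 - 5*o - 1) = -6*o^4 - 6*o^3 + 4*o^2 + 3*o + 2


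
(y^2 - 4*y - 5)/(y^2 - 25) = (y + 1)/(y + 5)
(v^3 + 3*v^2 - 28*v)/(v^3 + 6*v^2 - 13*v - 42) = v*(v - 4)/(v^2 - v - 6)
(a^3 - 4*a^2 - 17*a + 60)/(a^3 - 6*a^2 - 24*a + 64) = (a^2 - 8*a + 15)/(a^2 - 10*a + 16)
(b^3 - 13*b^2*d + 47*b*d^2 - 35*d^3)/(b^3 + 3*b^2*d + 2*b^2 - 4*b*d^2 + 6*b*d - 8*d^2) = (b^2 - 12*b*d + 35*d^2)/(b^2 + 4*b*d + 2*b + 8*d)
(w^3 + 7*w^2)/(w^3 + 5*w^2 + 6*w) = w*(w + 7)/(w^2 + 5*w + 6)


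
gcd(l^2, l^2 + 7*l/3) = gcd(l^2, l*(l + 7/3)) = l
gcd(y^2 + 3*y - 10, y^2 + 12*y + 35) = y + 5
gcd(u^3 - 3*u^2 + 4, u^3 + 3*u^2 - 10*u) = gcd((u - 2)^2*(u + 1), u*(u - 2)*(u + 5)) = u - 2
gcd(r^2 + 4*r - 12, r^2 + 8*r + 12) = r + 6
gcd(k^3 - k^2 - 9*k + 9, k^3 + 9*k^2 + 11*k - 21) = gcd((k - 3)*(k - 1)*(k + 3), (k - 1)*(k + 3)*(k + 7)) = k^2 + 2*k - 3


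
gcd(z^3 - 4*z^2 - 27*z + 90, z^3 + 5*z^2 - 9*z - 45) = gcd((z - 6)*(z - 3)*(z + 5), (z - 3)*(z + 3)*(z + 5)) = z^2 + 2*z - 15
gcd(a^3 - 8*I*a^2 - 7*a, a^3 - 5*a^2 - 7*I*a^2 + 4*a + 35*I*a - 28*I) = a - 7*I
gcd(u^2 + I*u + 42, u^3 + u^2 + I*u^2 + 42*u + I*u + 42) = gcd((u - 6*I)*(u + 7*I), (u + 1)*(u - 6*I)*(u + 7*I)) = u^2 + I*u + 42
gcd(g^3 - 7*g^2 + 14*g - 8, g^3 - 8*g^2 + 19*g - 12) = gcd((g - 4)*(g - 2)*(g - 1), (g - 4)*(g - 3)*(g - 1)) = g^2 - 5*g + 4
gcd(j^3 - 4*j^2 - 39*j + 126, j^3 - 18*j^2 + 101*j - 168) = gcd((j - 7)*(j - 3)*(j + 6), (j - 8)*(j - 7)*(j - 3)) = j^2 - 10*j + 21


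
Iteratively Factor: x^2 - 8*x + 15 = (x - 3)*(x - 5)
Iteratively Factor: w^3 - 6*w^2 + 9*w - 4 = (w - 1)*(w^2 - 5*w + 4) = (w - 4)*(w - 1)*(w - 1)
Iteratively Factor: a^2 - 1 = (a - 1)*(a + 1)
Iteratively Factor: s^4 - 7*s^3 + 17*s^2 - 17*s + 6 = (s - 1)*(s^3 - 6*s^2 + 11*s - 6) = (s - 1)^2*(s^2 - 5*s + 6) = (s - 2)*(s - 1)^2*(s - 3)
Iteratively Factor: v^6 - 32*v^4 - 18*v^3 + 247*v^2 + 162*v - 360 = (v + 4)*(v^5 - 4*v^4 - 16*v^3 + 46*v^2 + 63*v - 90) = (v - 5)*(v + 4)*(v^4 + v^3 - 11*v^2 - 9*v + 18) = (v - 5)*(v - 3)*(v + 4)*(v^3 + 4*v^2 + v - 6) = (v - 5)*(v - 3)*(v + 3)*(v + 4)*(v^2 + v - 2) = (v - 5)*(v - 3)*(v - 1)*(v + 3)*(v + 4)*(v + 2)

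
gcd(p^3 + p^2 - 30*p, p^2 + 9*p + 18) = p + 6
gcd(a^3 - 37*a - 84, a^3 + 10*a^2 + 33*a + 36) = a^2 + 7*a + 12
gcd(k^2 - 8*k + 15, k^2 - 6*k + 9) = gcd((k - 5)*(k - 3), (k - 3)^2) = k - 3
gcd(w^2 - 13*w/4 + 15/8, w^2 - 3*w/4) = w - 3/4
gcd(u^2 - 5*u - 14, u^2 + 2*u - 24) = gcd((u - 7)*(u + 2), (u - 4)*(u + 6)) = 1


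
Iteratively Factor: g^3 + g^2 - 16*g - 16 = (g - 4)*(g^2 + 5*g + 4) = (g - 4)*(g + 4)*(g + 1)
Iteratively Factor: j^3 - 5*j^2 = (j - 5)*(j^2) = j*(j - 5)*(j)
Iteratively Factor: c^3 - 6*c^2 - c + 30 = (c - 3)*(c^2 - 3*c - 10) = (c - 5)*(c - 3)*(c + 2)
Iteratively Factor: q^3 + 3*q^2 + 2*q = (q + 1)*(q^2 + 2*q) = q*(q + 1)*(q + 2)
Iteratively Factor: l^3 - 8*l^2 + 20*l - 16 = (l - 4)*(l^2 - 4*l + 4) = (l - 4)*(l - 2)*(l - 2)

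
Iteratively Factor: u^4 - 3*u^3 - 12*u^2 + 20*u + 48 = (u + 2)*(u^3 - 5*u^2 - 2*u + 24) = (u - 4)*(u + 2)*(u^2 - u - 6) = (u - 4)*(u + 2)^2*(u - 3)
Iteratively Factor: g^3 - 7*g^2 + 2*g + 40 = (g - 4)*(g^2 - 3*g - 10) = (g - 5)*(g - 4)*(g + 2)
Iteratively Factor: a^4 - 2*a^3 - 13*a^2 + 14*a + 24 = (a + 3)*(a^3 - 5*a^2 + 2*a + 8) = (a - 4)*(a + 3)*(a^2 - a - 2) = (a - 4)*(a + 1)*(a + 3)*(a - 2)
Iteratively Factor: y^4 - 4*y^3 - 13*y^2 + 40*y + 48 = (y + 1)*(y^3 - 5*y^2 - 8*y + 48) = (y - 4)*(y + 1)*(y^2 - y - 12) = (y - 4)*(y + 1)*(y + 3)*(y - 4)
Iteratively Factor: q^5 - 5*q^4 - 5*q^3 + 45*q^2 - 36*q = (q)*(q^4 - 5*q^3 - 5*q^2 + 45*q - 36) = q*(q - 3)*(q^3 - 2*q^2 - 11*q + 12) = q*(q - 3)*(q + 3)*(q^2 - 5*q + 4) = q*(q - 4)*(q - 3)*(q + 3)*(q - 1)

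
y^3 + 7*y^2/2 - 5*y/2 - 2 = (y - 1)*(y + 1/2)*(y + 4)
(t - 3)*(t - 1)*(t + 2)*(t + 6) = t^4 + 4*t^3 - 17*t^2 - 24*t + 36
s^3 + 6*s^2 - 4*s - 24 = (s - 2)*(s + 2)*(s + 6)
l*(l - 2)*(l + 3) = l^3 + l^2 - 6*l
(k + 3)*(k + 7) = k^2 + 10*k + 21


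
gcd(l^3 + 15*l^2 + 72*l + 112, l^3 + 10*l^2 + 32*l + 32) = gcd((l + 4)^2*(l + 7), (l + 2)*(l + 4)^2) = l^2 + 8*l + 16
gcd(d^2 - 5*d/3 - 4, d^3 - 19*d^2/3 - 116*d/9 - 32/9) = d + 4/3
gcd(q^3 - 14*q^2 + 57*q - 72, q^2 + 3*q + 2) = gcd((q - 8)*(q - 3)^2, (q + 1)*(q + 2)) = 1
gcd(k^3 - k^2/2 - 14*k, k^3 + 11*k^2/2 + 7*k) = k^2 + 7*k/2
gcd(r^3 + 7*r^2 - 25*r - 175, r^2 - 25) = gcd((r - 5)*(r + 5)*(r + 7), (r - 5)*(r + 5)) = r^2 - 25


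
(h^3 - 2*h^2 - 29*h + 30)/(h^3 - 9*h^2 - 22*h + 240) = (h - 1)/(h - 8)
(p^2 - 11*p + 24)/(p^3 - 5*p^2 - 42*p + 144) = 1/(p + 6)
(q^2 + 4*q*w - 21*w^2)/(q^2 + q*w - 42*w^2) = (q - 3*w)/(q - 6*w)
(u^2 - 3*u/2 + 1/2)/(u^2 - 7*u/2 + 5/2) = (2*u - 1)/(2*u - 5)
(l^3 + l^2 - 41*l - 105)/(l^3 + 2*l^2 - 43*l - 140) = (l + 3)/(l + 4)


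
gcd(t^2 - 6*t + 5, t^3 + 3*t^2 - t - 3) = t - 1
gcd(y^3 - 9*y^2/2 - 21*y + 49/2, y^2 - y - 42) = y - 7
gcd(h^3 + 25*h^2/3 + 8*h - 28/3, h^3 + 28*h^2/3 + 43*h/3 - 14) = h^2 + 19*h/3 - 14/3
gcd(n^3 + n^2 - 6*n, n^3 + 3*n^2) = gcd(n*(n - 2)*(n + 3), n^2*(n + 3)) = n^2 + 3*n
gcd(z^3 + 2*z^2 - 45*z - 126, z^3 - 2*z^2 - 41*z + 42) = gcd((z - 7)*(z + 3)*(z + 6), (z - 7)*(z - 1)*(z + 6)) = z^2 - z - 42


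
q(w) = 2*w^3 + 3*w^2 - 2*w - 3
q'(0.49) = 2.38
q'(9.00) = 538.00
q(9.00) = 1680.00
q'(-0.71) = -3.24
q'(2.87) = 64.64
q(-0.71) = -0.78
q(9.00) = 1680.00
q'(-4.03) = 71.27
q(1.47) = 6.90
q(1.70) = 12.10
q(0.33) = -3.26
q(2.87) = 63.25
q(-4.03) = -77.12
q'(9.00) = 538.00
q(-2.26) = -6.24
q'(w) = 6*w^2 + 6*w - 2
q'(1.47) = 19.79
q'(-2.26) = 15.09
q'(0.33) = 0.63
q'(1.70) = 25.54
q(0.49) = -3.02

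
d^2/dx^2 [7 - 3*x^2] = -6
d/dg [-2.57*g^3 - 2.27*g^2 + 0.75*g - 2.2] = -7.71*g^2 - 4.54*g + 0.75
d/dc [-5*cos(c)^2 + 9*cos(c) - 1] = (10*cos(c) - 9)*sin(c)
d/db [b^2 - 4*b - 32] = 2*b - 4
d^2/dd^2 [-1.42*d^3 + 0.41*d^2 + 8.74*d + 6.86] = 0.82 - 8.52*d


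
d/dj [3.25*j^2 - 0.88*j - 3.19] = 6.5*j - 0.88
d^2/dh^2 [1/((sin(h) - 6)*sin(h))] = 2*(-2*sin(h) + 9 - 15/sin(h) - 18/sin(h)^2 + 36/sin(h)^3)/(sin(h) - 6)^3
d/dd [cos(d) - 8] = -sin(d)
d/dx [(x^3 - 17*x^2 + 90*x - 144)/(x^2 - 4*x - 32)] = (x^2 + 8*x - 54)/(x^2 + 8*x + 16)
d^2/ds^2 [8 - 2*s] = 0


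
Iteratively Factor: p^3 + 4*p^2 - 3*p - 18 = (p + 3)*(p^2 + p - 6) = (p - 2)*(p + 3)*(p + 3)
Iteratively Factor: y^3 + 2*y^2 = (y)*(y^2 + 2*y) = y*(y + 2)*(y)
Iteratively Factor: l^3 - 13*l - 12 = (l - 4)*(l^2 + 4*l + 3) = (l - 4)*(l + 3)*(l + 1)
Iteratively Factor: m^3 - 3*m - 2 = (m + 1)*(m^2 - m - 2) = (m + 1)^2*(m - 2)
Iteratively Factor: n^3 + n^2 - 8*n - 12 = (n + 2)*(n^2 - n - 6) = (n - 3)*(n + 2)*(n + 2)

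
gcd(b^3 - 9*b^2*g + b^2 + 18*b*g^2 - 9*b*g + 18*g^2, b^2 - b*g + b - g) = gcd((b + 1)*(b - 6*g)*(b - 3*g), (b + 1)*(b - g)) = b + 1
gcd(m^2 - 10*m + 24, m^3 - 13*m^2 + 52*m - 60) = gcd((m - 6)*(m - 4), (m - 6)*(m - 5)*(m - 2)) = m - 6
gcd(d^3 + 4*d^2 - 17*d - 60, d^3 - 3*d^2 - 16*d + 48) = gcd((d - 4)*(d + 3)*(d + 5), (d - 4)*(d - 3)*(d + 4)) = d - 4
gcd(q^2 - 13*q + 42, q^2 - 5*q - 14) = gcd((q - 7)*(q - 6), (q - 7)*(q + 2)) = q - 7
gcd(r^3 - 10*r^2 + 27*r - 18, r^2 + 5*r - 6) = r - 1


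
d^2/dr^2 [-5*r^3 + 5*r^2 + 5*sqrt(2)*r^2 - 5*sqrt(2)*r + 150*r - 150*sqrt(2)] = -30*r + 10 + 10*sqrt(2)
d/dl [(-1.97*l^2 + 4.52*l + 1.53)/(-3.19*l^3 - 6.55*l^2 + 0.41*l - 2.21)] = (-6.2843*l^4 + 28.8376*l^3 + 43.4404*l^2 + 28.7504*l - 10.6165)/(10.1761*l^6 + 41.789*l^5 + 40.2867*l^4 + 8.7288*l^3 + 29.1191*l^2 - 1.8122*l + 4.8841)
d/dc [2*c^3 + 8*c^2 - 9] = 2*c*(3*c + 8)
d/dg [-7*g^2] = -14*g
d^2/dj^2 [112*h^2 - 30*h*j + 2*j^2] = 4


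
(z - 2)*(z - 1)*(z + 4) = z^3 + z^2 - 10*z + 8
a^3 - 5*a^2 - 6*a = a*(a - 6)*(a + 1)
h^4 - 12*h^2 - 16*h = h*(h - 4)*(h + 2)^2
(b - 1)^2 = b^2 - 2*b + 1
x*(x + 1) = x^2 + x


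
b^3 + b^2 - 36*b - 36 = (b - 6)*(b + 1)*(b + 6)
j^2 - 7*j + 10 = (j - 5)*(j - 2)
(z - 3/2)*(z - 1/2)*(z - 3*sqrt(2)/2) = z^3 - 3*sqrt(2)*z^2/2 - 2*z^2 + 3*z/4 + 3*sqrt(2)*z - 9*sqrt(2)/8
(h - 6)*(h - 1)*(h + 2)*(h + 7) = h^4 + 2*h^3 - 43*h^2 - 44*h + 84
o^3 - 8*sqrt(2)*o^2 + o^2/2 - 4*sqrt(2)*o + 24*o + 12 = (o + 1/2)*(o - 6*sqrt(2))*(o - 2*sqrt(2))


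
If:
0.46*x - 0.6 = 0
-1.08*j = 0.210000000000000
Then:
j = -0.19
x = 1.30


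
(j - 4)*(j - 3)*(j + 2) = j^3 - 5*j^2 - 2*j + 24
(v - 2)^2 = v^2 - 4*v + 4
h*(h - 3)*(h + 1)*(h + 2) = h^4 - 7*h^2 - 6*h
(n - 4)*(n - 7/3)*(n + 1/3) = n^3 - 6*n^2 + 65*n/9 + 28/9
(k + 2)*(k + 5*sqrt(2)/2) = k^2 + 2*k + 5*sqrt(2)*k/2 + 5*sqrt(2)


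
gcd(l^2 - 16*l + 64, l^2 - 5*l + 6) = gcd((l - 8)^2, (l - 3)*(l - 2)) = 1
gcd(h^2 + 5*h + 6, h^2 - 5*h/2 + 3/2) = 1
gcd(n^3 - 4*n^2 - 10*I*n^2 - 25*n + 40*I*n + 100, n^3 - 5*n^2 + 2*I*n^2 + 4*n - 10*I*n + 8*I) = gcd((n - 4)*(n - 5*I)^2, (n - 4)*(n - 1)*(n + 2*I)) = n - 4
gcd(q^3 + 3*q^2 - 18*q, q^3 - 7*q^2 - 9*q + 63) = q - 3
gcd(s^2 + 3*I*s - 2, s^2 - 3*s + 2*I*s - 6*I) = s + 2*I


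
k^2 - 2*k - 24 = (k - 6)*(k + 4)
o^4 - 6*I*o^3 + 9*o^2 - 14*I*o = o*(o - 7*I)*(o - I)*(o + 2*I)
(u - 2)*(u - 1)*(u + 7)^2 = u^4 + 11*u^3 + 9*u^2 - 119*u + 98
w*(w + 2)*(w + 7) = w^3 + 9*w^2 + 14*w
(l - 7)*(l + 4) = l^2 - 3*l - 28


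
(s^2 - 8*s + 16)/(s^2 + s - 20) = (s - 4)/(s + 5)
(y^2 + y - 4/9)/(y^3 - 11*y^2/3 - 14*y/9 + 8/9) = (3*y + 4)/(3*y^2 - 10*y - 8)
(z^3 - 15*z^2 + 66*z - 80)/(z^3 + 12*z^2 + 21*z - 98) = (z^2 - 13*z + 40)/(z^2 + 14*z + 49)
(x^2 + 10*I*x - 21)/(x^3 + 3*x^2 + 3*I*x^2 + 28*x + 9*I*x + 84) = (x + 3*I)/(x^2 + x*(3 - 4*I) - 12*I)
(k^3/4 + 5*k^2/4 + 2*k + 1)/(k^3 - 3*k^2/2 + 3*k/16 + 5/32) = 8*(k^3 + 5*k^2 + 8*k + 4)/(32*k^3 - 48*k^2 + 6*k + 5)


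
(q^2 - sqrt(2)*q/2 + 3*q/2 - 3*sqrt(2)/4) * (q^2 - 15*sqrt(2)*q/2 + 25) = q^4 - 8*sqrt(2)*q^3 + 3*q^3/2 - 12*sqrt(2)*q^2 + 65*q^2/2 - 25*sqrt(2)*q/2 + 195*q/4 - 75*sqrt(2)/4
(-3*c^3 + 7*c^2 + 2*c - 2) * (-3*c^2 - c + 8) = 9*c^5 - 18*c^4 - 37*c^3 + 60*c^2 + 18*c - 16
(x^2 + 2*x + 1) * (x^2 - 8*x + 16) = x^4 - 6*x^3 + x^2 + 24*x + 16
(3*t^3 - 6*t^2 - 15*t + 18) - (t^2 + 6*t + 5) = 3*t^3 - 7*t^2 - 21*t + 13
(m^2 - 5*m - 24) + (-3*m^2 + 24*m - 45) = -2*m^2 + 19*m - 69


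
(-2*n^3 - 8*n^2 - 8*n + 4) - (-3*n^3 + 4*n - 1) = n^3 - 8*n^2 - 12*n + 5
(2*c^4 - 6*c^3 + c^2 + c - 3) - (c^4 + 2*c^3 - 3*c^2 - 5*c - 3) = c^4 - 8*c^3 + 4*c^2 + 6*c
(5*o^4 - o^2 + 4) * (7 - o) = -5*o^5 + 35*o^4 + o^3 - 7*o^2 - 4*o + 28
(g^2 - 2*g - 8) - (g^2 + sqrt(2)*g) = -2*g - sqrt(2)*g - 8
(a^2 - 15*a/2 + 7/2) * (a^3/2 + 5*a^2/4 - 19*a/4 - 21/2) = a^5/2 - 5*a^4/2 - 99*a^3/8 + 59*a^2/2 + 497*a/8 - 147/4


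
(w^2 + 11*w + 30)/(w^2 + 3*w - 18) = (w + 5)/(w - 3)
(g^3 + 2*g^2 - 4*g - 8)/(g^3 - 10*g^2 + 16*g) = (g^2 + 4*g + 4)/(g*(g - 8))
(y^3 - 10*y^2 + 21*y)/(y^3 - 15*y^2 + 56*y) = (y - 3)/(y - 8)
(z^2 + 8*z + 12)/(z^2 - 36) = (z + 2)/(z - 6)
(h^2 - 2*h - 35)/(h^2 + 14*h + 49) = (h^2 - 2*h - 35)/(h^2 + 14*h + 49)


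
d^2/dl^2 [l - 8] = 0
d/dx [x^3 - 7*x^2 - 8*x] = 3*x^2 - 14*x - 8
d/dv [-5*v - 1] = -5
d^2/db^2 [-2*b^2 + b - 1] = -4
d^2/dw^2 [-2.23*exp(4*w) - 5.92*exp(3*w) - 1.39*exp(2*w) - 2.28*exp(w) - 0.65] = (-35.68*exp(3*w) - 53.28*exp(2*w) - 5.56*exp(w) - 2.28)*exp(w)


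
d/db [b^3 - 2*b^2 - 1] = b*(3*b - 4)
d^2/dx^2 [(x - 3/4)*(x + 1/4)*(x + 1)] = 6*x + 1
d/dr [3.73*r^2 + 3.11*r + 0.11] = 7.46*r + 3.11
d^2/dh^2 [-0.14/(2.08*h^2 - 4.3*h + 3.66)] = (1.211392*h^2 - 2.50432*h - 0.14*(4.16*h - 4.3)*(8.32*h - 8.6) + 2.131584)/(2.08*h^2 - 4.3*h + 3.66)^3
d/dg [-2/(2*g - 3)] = 4/(2*g - 3)^2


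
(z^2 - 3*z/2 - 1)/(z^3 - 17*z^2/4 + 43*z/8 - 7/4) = 4*(2*z + 1)/(8*z^2 - 18*z + 7)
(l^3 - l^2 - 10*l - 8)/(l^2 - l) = (l^3 - l^2 - 10*l - 8)/(l*(l - 1))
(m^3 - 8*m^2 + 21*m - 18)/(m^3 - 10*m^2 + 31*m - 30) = (m - 3)/(m - 5)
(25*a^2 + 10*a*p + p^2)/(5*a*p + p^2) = (5*a + p)/p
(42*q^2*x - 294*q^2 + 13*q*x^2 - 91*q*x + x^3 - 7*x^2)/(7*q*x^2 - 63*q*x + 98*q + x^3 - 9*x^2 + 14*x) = (6*q + x)/(x - 2)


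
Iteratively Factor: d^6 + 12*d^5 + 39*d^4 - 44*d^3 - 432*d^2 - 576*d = (d + 3)*(d^5 + 9*d^4 + 12*d^3 - 80*d^2 - 192*d) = d*(d + 3)*(d^4 + 9*d^3 + 12*d^2 - 80*d - 192) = d*(d + 3)*(d + 4)*(d^3 + 5*d^2 - 8*d - 48) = d*(d + 3)*(d + 4)^2*(d^2 + d - 12) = d*(d - 3)*(d + 3)*(d + 4)^2*(d + 4)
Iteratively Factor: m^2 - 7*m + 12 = (m - 3)*(m - 4)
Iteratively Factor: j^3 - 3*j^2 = (j - 3)*(j^2) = j*(j - 3)*(j)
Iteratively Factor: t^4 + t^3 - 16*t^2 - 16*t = (t + 4)*(t^3 - 3*t^2 - 4*t) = (t + 1)*(t + 4)*(t^2 - 4*t) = (t - 4)*(t + 1)*(t + 4)*(t)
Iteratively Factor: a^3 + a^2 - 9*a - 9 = (a - 3)*(a^2 + 4*a + 3) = (a - 3)*(a + 1)*(a + 3)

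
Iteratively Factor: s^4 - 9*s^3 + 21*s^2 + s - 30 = (s - 3)*(s^3 - 6*s^2 + 3*s + 10) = (s - 3)*(s - 2)*(s^2 - 4*s - 5) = (s - 3)*(s - 2)*(s + 1)*(s - 5)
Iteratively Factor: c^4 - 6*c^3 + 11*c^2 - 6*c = (c - 3)*(c^3 - 3*c^2 + 2*c) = (c - 3)*(c - 2)*(c^2 - c) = (c - 3)*(c - 2)*(c - 1)*(c)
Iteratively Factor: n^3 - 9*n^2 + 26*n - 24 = (n - 4)*(n^2 - 5*n + 6) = (n - 4)*(n - 2)*(n - 3)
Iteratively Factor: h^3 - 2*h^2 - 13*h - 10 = (h - 5)*(h^2 + 3*h + 2) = (h - 5)*(h + 1)*(h + 2)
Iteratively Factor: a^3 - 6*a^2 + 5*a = (a - 1)*(a^2 - 5*a) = a*(a - 1)*(a - 5)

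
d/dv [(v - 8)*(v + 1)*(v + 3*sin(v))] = (v - 8)*(v + 1)*(3*cos(v) + 1) + (v - 8)*(v + 3*sin(v)) + (v + 1)*(v + 3*sin(v))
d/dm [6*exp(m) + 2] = 6*exp(m)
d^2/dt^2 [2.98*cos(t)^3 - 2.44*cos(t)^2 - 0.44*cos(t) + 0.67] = -1.795*cos(t) + 4.88*cos(2*t) - 6.705*cos(3*t)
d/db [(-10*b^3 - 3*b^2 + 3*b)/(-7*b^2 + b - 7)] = (70*b^4 - 20*b^3 + 228*b^2 + 42*b - 21)/(49*b^4 - 14*b^3 + 99*b^2 - 14*b + 49)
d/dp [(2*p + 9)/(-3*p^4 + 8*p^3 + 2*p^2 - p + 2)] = (-6*p^4 + 16*p^3 + 4*p^2 - 2*p + (2*p + 9)*(12*p^3 - 24*p^2 - 4*p + 1) + 4)/(-3*p^4 + 8*p^3 + 2*p^2 - p + 2)^2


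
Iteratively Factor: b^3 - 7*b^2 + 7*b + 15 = (b + 1)*(b^2 - 8*b + 15) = (b - 3)*(b + 1)*(b - 5)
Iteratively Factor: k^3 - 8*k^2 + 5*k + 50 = (k - 5)*(k^2 - 3*k - 10) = (k - 5)^2*(k + 2)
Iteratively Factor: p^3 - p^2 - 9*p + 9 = (p - 1)*(p^2 - 9) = (p - 3)*(p - 1)*(p + 3)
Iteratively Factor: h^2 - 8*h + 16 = (h - 4)*(h - 4)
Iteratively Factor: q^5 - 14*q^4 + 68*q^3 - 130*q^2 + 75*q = (q - 3)*(q^4 - 11*q^3 + 35*q^2 - 25*q) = q*(q - 3)*(q^3 - 11*q^2 + 35*q - 25) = q*(q - 3)*(q - 1)*(q^2 - 10*q + 25) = q*(q - 5)*(q - 3)*(q - 1)*(q - 5)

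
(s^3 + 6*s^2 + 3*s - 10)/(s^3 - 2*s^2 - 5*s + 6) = (s + 5)/(s - 3)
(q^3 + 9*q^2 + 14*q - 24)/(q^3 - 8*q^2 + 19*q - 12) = (q^2 + 10*q + 24)/(q^2 - 7*q + 12)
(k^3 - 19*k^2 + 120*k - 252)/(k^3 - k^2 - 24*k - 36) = (k^2 - 13*k + 42)/(k^2 + 5*k + 6)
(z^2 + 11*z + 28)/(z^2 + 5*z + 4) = (z + 7)/(z + 1)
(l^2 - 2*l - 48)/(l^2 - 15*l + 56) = (l + 6)/(l - 7)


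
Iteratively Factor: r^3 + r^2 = (r + 1)*(r^2) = r*(r + 1)*(r)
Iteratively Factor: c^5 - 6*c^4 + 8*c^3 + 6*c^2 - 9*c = (c - 3)*(c^4 - 3*c^3 - c^2 + 3*c) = (c - 3)*(c - 1)*(c^3 - 2*c^2 - 3*c) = (c - 3)^2*(c - 1)*(c^2 + c) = c*(c - 3)^2*(c - 1)*(c + 1)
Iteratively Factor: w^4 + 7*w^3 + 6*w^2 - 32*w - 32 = (w + 1)*(w^3 + 6*w^2 - 32) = (w - 2)*(w + 1)*(w^2 + 8*w + 16) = (w - 2)*(w + 1)*(w + 4)*(w + 4)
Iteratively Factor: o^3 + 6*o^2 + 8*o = (o + 2)*(o^2 + 4*o) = o*(o + 2)*(o + 4)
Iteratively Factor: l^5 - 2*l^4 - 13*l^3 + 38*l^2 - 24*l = (l + 4)*(l^4 - 6*l^3 + 11*l^2 - 6*l) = l*(l + 4)*(l^3 - 6*l^2 + 11*l - 6) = l*(l - 2)*(l + 4)*(l^2 - 4*l + 3) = l*(l - 3)*(l - 2)*(l + 4)*(l - 1)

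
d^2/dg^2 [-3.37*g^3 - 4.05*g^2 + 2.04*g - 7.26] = -20.22*g - 8.1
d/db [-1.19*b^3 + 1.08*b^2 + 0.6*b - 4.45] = -3.57*b^2 + 2.16*b + 0.6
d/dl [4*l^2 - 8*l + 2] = 8*l - 8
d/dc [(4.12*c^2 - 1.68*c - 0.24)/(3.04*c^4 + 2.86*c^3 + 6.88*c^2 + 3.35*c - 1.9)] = (-25.0496*c^5 + 3.5384*c^4 + 12.528*c^3 + 27.4196*c^2 - 12.3536*c + 3.996)/(9.2416*c^8 + 17.3888*c^7 + 50.01*c^6 + 59.7216*c^5 + 54.9444*c^4 + 35.228*c^3 - 14.9215*c^2 - 12.73*c + 3.61)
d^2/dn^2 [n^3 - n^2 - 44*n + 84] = 6*n - 2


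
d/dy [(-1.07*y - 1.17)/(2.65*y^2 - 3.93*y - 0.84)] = (2.8355*y^2 + 6.201*y - 3.6993)/(7.0225*y^4 - 20.829*y^3 + 10.9929*y^2 + 6.6024*y + 0.7056)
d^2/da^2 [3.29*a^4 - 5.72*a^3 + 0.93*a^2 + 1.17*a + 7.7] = 39.48*a^2 - 34.32*a + 1.86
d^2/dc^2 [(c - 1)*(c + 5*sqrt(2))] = 2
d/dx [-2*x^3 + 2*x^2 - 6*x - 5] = -6*x^2 + 4*x - 6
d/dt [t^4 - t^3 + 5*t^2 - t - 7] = 4*t^3 - 3*t^2 + 10*t - 1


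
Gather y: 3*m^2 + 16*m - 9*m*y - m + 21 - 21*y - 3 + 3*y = 3*m^2 + 15*m + y*(-9*m - 18) + 18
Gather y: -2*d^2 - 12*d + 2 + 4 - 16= -2*d^2 - 12*d - 10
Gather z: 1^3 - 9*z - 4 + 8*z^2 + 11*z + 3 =8*z^2 + 2*z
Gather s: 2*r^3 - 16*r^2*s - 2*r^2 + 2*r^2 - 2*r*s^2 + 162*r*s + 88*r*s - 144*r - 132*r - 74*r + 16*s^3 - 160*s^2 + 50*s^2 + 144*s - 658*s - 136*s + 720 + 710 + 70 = 2*r^3 - 350*r + 16*s^3 + s^2*(-2*r - 110) + s*(-16*r^2 + 250*r - 650) + 1500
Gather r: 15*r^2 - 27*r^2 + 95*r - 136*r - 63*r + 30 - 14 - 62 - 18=-12*r^2 - 104*r - 64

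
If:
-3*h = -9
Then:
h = 3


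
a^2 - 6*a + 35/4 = (a - 7/2)*(a - 5/2)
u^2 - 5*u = u*(u - 5)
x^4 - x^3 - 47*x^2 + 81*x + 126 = (x - 6)*(x - 3)*(x + 1)*(x + 7)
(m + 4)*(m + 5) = m^2 + 9*m + 20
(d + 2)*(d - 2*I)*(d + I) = d^3 + 2*d^2 - I*d^2 + 2*d - 2*I*d + 4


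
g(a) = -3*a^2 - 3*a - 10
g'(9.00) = -57.00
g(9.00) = -280.00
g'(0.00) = -3.00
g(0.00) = -10.00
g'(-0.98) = 2.88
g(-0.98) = -9.94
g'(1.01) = -9.06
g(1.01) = -16.09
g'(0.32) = -4.92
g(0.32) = -11.27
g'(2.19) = -16.14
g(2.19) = -30.96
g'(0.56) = -6.36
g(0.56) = -12.62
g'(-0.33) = -1.02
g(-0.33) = -9.34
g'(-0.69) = 1.14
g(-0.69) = -9.36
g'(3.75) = -25.50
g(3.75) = -63.44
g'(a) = -6*a - 3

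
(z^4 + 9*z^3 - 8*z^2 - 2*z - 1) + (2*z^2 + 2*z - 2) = z^4 + 9*z^3 - 6*z^2 - 3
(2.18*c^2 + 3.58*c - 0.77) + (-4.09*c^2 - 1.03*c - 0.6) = -1.91*c^2 + 2.55*c - 1.37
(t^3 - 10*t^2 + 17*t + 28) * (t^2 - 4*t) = t^5 - 14*t^4 + 57*t^3 - 40*t^2 - 112*t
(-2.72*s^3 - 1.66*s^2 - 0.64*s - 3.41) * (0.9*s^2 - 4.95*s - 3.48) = -2.448*s^5 + 11.97*s^4 + 17.1066*s^3 + 5.8758*s^2 + 19.1067*s + 11.8668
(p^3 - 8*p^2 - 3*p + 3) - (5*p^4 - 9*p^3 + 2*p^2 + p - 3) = -5*p^4 + 10*p^3 - 10*p^2 - 4*p + 6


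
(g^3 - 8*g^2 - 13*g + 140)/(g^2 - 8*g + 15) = (g^2 - 3*g - 28)/(g - 3)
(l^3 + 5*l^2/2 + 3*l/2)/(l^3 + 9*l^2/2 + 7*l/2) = (2*l + 3)/(2*l + 7)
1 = 1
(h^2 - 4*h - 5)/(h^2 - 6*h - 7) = (h - 5)/(h - 7)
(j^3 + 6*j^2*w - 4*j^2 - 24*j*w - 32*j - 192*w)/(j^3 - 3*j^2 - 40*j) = (j^2 + 6*j*w + 4*j + 24*w)/(j*(j + 5))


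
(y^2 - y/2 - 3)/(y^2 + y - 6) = (y + 3/2)/(y + 3)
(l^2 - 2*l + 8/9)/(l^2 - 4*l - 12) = (-l^2 + 2*l - 8/9)/(-l^2 + 4*l + 12)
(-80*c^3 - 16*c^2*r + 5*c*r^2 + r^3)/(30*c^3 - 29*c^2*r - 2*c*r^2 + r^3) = (-16*c^2 + r^2)/(6*c^2 - 7*c*r + r^2)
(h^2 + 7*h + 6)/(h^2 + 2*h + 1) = (h + 6)/(h + 1)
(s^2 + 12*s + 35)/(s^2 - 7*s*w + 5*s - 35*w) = (s + 7)/(s - 7*w)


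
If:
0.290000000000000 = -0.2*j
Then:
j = -1.45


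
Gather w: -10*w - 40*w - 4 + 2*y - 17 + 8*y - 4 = -50*w + 10*y - 25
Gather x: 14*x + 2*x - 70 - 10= 16*x - 80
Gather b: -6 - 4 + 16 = 6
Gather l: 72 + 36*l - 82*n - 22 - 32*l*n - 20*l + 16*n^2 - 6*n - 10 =l*(16 - 32*n) + 16*n^2 - 88*n + 40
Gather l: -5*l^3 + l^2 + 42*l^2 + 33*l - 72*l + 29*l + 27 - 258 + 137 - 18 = -5*l^3 + 43*l^2 - 10*l - 112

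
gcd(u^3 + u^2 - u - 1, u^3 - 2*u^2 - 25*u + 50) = 1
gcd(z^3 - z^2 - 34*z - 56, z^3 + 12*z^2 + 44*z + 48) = z^2 + 6*z + 8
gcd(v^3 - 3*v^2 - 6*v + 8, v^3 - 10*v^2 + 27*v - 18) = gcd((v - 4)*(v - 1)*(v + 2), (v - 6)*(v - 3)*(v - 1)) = v - 1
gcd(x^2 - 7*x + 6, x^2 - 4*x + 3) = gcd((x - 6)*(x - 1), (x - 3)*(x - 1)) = x - 1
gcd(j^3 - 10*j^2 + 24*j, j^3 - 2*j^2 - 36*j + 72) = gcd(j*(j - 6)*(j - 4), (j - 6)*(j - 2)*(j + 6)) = j - 6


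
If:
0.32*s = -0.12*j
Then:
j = -2.66666666666667*s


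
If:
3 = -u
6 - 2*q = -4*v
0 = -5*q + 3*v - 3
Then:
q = -15/7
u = -3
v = -18/7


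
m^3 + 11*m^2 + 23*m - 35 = (m - 1)*(m + 5)*(m + 7)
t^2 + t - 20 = (t - 4)*(t + 5)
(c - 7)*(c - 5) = c^2 - 12*c + 35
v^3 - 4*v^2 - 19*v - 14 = (v - 7)*(v + 1)*(v + 2)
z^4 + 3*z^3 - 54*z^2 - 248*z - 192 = (z - 8)*(z + 1)*(z + 4)*(z + 6)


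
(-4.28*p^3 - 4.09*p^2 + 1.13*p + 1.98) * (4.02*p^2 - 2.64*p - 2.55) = -17.2056*p^5 - 5.1426*p^4 + 26.2542*p^3 + 15.4059*p^2 - 8.1087*p - 5.049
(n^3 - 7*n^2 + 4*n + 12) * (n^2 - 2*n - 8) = n^5 - 9*n^4 + 10*n^3 + 60*n^2 - 56*n - 96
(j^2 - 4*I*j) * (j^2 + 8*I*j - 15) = j^4 + 4*I*j^3 + 17*j^2 + 60*I*j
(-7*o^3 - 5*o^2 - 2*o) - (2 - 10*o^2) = -7*o^3 + 5*o^2 - 2*o - 2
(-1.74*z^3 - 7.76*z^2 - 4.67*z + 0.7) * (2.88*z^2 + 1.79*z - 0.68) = -5.0112*z^5 - 25.4634*z^4 - 26.1568*z^3 - 1.0665*z^2 + 4.4286*z - 0.476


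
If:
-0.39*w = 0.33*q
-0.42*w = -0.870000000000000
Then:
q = -2.45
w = 2.07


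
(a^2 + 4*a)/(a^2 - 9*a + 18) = a*(a + 4)/(a^2 - 9*a + 18)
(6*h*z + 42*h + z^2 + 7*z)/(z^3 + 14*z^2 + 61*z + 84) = (6*h + z)/(z^2 + 7*z + 12)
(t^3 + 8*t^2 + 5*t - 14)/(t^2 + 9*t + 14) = t - 1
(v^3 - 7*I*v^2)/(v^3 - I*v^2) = (v - 7*I)/(v - I)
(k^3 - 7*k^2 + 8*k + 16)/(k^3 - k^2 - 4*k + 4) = (k^3 - 7*k^2 + 8*k + 16)/(k^3 - k^2 - 4*k + 4)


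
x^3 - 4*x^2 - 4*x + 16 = (x - 4)*(x - 2)*(x + 2)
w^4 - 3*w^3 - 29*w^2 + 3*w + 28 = (w - 7)*(w - 1)*(w + 1)*(w + 4)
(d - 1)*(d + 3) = d^2 + 2*d - 3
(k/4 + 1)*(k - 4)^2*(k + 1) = k^4/4 - 3*k^3/4 - 5*k^2 + 12*k + 16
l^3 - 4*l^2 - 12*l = l*(l - 6)*(l + 2)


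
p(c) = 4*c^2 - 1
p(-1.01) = 3.08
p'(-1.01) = -8.08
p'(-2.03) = -16.24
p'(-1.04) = -8.32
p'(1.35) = 10.80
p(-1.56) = 8.73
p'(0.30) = 2.40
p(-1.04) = 3.33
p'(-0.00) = 0.00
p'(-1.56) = -12.48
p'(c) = 8*c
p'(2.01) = 16.08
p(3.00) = 35.00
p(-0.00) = -1.00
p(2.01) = 15.16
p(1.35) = 6.29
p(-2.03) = 15.48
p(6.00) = 143.00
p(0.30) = -0.64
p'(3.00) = 24.00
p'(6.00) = 48.00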